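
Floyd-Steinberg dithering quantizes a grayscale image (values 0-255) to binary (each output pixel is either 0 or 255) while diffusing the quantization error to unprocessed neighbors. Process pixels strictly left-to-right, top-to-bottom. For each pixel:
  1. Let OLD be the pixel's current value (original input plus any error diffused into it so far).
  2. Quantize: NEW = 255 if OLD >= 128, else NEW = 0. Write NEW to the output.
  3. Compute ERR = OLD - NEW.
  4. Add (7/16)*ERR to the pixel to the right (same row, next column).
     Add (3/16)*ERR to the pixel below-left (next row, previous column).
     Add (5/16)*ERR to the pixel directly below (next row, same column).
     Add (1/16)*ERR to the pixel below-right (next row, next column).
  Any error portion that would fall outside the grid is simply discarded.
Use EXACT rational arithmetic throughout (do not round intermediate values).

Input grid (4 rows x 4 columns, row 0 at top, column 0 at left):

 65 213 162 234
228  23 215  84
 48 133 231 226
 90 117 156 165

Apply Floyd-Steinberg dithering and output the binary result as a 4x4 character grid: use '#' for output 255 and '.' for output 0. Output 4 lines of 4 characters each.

Answer: .###
#.#.
.###
..#.

Derivation:
(0,0): OLD=65 → NEW=0, ERR=65
(0,1): OLD=3863/16 → NEW=255, ERR=-217/16
(0,2): OLD=39953/256 → NEW=255, ERR=-25327/256
(0,3): OLD=781175/4096 → NEW=255, ERR=-263305/4096
(1,0): OLD=62917/256 → NEW=255, ERR=-2363/256
(1,1): OLD=483/2048 → NEW=0, ERR=483/2048
(1,2): OLD=11225375/65536 → NEW=255, ERR=-5486305/65536
(1,3): OLD=22128137/1048576 → NEW=0, ERR=22128137/1048576
(2,0): OLD=1479793/32768 → NEW=0, ERR=1479793/32768
(2,1): OLD=143191147/1048576 → NEW=255, ERR=-124195733/1048576
(2,2): OLD=329236759/2097152 → NEW=255, ERR=-205537001/2097152
(2,3): OLD=6190262235/33554432 → NEW=255, ERR=-2366117925/33554432
(3,0): OLD=1374129121/16777216 → NEW=0, ERR=1374129121/16777216
(3,1): OLD=26914959551/268435456 → NEW=0, ERR=26914959551/268435456
(3,2): OLD=638294996545/4294967296 → NEW=255, ERR=-456921663935/4294967296
(3,3): OLD=6205006763847/68719476736 → NEW=0, ERR=6205006763847/68719476736
Row 0: .###
Row 1: #.#.
Row 2: .###
Row 3: ..#.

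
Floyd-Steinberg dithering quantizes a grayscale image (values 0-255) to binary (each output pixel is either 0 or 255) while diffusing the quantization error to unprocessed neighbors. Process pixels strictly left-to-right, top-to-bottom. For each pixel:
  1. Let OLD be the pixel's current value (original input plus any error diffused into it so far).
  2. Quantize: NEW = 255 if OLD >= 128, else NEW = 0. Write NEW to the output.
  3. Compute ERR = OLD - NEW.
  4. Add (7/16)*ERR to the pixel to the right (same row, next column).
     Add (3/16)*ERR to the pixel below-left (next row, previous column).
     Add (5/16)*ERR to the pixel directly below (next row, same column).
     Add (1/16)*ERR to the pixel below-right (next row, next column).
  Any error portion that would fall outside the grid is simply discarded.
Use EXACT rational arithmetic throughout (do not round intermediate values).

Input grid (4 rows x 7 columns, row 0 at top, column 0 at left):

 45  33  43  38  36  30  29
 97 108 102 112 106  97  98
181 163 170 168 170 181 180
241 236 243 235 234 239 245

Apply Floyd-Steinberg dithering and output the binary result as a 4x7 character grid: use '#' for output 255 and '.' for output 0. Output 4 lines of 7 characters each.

Answer: .......
.#.#.#.
#######
###.###

Derivation:
(0,0): OLD=45 → NEW=0, ERR=45
(0,1): OLD=843/16 → NEW=0, ERR=843/16
(0,2): OLD=16909/256 → NEW=0, ERR=16909/256
(0,3): OLD=274011/4096 → NEW=0, ERR=274011/4096
(0,4): OLD=4277373/65536 → NEW=0, ERR=4277373/65536
(0,5): OLD=61398891/1048576 → NEW=0, ERR=61398891/1048576
(0,6): OLD=916331501/16777216 → NEW=0, ERR=916331501/16777216
(1,0): OLD=30961/256 → NEW=0, ERR=30961/256
(1,1): OLD=394391/2048 → NEW=255, ERR=-127849/2048
(1,2): OLD=7285347/65536 → NEW=0, ERR=7285347/65536
(1,3): OLD=51879911/262144 → NEW=255, ERR=-14966809/262144
(1,4): OLD=1955847573/16777216 → NEW=0, ERR=1955847573/16777216
(1,5): OLD=24242542757/134217728 → NEW=255, ERR=-9982977883/134217728
(1,6): OLD=185084870411/2147483648 → NEW=0, ERR=185084870411/2147483648
(2,0): OLD=6785901/32768 → NEW=255, ERR=-1569939/32768
(2,1): OLD=158264959/1048576 → NEW=255, ERR=-109121921/1048576
(2,2): OLD=2426040637/16777216 → NEW=255, ERR=-1852149443/16777216
(2,3): OLD=17537661589/134217728 → NEW=255, ERR=-16687859051/134217728
(2,4): OLD=144439584933/1073741824 → NEW=255, ERR=-129364580187/1073741824
(2,5): OLD=4414973391927/34359738368 → NEW=255, ERR=-4346759891913/34359738368
(2,6): OLD=80779874551281/549755813888 → NEW=255, ERR=-59407857990159/549755813888
(3,0): OLD=3464753053/16777216 → NEW=255, ERR=-813437027/16777216
(3,1): OLD=21283348825/134217728 → NEW=255, ERR=-12942171815/134217728
(3,2): OLD=146563081499/1073741824 → NEW=255, ERR=-127241083621/1073741824
(3,3): OLD=493109001485/4294967296 → NEW=0, ERR=493109001485/4294967296
(3,4): OLD=118246260110237/549755813888 → NEW=255, ERR=-21941472431203/549755813888
(3,5): OLD=678238447455015/4398046511104 → NEW=255, ERR=-443263412876505/4398046511104
(3,6): OLD=11204798847620921/70368744177664 → NEW=255, ERR=-6739230917683399/70368744177664
Row 0: .......
Row 1: .#.#.#.
Row 2: #######
Row 3: ###.###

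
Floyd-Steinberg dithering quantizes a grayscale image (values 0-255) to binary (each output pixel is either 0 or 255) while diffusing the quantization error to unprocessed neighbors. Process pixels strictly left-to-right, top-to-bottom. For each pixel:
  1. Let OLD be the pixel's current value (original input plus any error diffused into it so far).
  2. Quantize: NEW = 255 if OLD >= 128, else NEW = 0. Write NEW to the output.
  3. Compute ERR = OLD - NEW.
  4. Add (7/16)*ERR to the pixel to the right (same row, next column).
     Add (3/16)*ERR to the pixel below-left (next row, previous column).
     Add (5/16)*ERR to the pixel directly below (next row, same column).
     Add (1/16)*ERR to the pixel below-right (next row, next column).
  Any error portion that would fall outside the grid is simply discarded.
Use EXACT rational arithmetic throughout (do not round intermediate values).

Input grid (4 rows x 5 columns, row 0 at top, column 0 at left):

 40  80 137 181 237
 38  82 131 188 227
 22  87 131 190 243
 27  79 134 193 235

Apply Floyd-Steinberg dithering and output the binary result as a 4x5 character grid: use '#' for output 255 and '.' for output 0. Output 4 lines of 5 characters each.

(0,0): OLD=40 → NEW=0, ERR=40
(0,1): OLD=195/2 → NEW=0, ERR=195/2
(0,2): OLD=5749/32 → NEW=255, ERR=-2411/32
(0,3): OLD=75795/512 → NEW=255, ERR=-54765/512
(0,4): OLD=1558149/8192 → NEW=255, ERR=-530811/8192
(1,0): OLD=2201/32 → NEW=0, ERR=2201/32
(1,1): OLD=33519/256 → NEW=255, ERR=-31761/256
(1,2): OLD=321243/8192 → NEW=0, ERR=321243/8192
(1,3): OLD=5074847/32768 → NEW=255, ERR=-3280993/32768
(1,4): OLD=81925245/524288 → NEW=255, ERR=-51768195/524288
(2,0): OLD=82869/4096 → NEW=0, ERR=82869/4096
(2,1): OLD=9008855/131072 → NEW=0, ERR=9008855/131072
(2,2): OLD=307854789/2097152 → NEW=255, ERR=-226918971/2097152
(2,3): OLD=3198011391/33554432 → NEW=0, ERR=3198011391/33554432
(2,4): OLD=132920152121/536870912 → NEW=255, ERR=-3981930439/536870912
(3,0): OLD=96908709/2097152 → NEW=0, ERR=96908709/2097152
(3,1): OLD=1705770753/16777216 → NEW=0, ERR=1705770753/16777216
(3,2): OLD=89568276123/536870912 → NEW=255, ERR=-47333806437/536870912
(3,3): OLD=189040574323/1073741824 → NEW=255, ERR=-84763590797/1073741824
(3,4): OLD=3506441182783/17179869184 → NEW=255, ERR=-874425459137/17179869184
Row 0: ..###
Row 1: .#.##
Row 2: ..#.#
Row 3: ..###

Answer: ..###
.#.##
..#.#
..###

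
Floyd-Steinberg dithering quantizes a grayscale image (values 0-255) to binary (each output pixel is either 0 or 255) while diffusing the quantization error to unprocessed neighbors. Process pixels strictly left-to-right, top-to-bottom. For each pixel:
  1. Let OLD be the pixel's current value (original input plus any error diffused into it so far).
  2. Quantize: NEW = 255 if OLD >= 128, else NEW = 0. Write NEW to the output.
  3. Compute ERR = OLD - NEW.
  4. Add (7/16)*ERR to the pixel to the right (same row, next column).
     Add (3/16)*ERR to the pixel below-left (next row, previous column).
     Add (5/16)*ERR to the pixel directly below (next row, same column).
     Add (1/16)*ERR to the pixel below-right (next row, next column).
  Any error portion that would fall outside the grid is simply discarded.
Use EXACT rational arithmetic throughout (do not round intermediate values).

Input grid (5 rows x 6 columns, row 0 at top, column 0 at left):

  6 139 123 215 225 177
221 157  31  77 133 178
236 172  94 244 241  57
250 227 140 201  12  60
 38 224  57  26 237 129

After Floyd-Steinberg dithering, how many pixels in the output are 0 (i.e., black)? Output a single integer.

(0,0): OLD=6 → NEW=0, ERR=6
(0,1): OLD=1133/8 → NEW=255, ERR=-907/8
(0,2): OLD=9395/128 → NEW=0, ERR=9395/128
(0,3): OLD=506085/2048 → NEW=255, ERR=-16155/2048
(0,4): OLD=7259715/32768 → NEW=255, ERR=-1096125/32768
(0,5): OLD=85126101/524288 → NEW=255, ERR=-48567339/524288
(1,0): OLD=25807/128 → NEW=255, ERR=-6833/128
(1,1): OLD=115049/1024 → NEW=0, ERR=115049/1024
(1,2): OLD=3097437/32768 → NEW=0, ERR=3097437/32768
(1,3): OLD=14969145/131072 → NEW=0, ERR=14969145/131072
(1,4): OLD=1297293227/8388608 → NEW=255, ERR=-841801813/8388608
(1,5): OLD=13832147773/134217728 → NEW=0, ERR=13832147773/134217728
(2,0): OLD=3938451/16384 → NEW=255, ERR=-239469/16384
(2,1): OLD=112775873/524288 → NEW=255, ERR=-20917567/524288
(2,2): OLD=1128435971/8388608 → NEW=255, ERR=-1010659069/8388608
(2,3): OLD=14366088491/67108864 → NEW=255, ERR=-2746671829/67108864
(2,4): OLD=468570856321/2147483648 → NEW=255, ERR=-79037473919/2147483648
(2,5): OLD=2296313327255/34359738368 → NEW=0, ERR=2296313327255/34359738368
(3,0): OLD=1996084259/8388608 → NEW=255, ERR=-143010781/8388608
(3,1): OLD=12319179047/67108864 → NEW=255, ERR=-4793581273/67108864
(3,2): OLD=32712479813/536870912 → NEW=0, ERR=32712479813/536870912
(3,3): OLD=6886948210671/34359738368 → NEW=255, ERR=-1874785073169/34359738368
(3,4): OLD=-3683389826865/274877906944 → NEW=0, ERR=-3683389826865/274877906944
(3,5): OLD=319834798306753/4398046511104 → NEW=0, ERR=319834798306753/4398046511104
(4,0): OLD=20701014253/1073741824 → NEW=0, ERR=20701014253/1073741824
(4,1): OLD=3787680794057/17179869184 → NEW=255, ERR=-593185847863/17179869184
(4,2): OLD=25420804230411/549755813888 → NEW=0, ERR=25420804230411/549755813888
(4,3): OLD=268058482704087/8796093022208 → NEW=0, ERR=268058482704087/8796093022208
(4,4): OLD=36080915557952199/140737488355328 → NEW=255, ERR=192856027343559/140737488355328
(4,5): OLD=341119840294527505/2251799813685248 → NEW=255, ERR=-233089112195210735/2251799813685248
Output grid:
  Row 0: .#.###  (2 black, running=2)
  Row 1: #...#.  (4 black, running=6)
  Row 2: #####.  (1 black, running=7)
  Row 3: ##.#..  (3 black, running=10)
  Row 4: .#..##  (3 black, running=13)

Answer: 13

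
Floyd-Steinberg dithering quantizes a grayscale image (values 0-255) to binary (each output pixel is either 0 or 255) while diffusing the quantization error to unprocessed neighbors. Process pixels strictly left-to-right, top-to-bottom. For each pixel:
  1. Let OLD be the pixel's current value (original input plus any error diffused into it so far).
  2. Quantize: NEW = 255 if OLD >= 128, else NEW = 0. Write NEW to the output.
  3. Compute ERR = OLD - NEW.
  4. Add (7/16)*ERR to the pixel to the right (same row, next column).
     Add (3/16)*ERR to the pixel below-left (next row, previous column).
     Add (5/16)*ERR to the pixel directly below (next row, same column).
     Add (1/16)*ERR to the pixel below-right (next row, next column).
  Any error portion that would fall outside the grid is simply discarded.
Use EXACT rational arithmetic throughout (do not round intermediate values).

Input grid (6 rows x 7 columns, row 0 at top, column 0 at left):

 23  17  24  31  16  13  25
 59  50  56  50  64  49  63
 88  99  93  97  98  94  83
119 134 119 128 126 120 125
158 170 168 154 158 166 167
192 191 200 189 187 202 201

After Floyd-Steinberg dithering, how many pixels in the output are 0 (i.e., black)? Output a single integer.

(0,0): OLD=23 → NEW=0, ERR=23
(0,1): OLD=433/16 → NEW=0, ERR=433/16
(0,2): OLD=9175/256 → NEW=0, ERR=9175/256
(0,3): OLD=191201/4096 → NEW=0, ERR=191201/4096
(0,4): OLD=2386983/65536 → NEW=0, ERR=2386983/65536
(0,5): OLD=30340369/1048576 → NEW=0, ERR=30340369/1048576
(0,6): OLD=631812983/16777216 → NEW=0, ERR=631812983/16777216
(1,0): OLD=18243/256 → NEW=0, ERR=18243/256
(1,1): OLD=200277/2048 → NEW=0, ERR=200277/2048
(1,2): OLD=7892345/65536 → NEW=0, ERR=7892345/65536
(1,3): OLD=33120261/262144 → NEW=0, ERR=33120261/262144
(1,4): OLD=2332036335/16777216 → NEW=255, ERR=-1946153745/16777216
(1,5): OLD=2231998623/134217728 → NEW=0, ERR=2231998623/134217728
(1,6): OLD=180071546737/2147483648 → NEW=0, ERR=180071546737/2147483648
(2,0): OLD=4214135/32768 → NEW=255, ERR=-4141705/32768
(2,1): OLD=106216717/1048576 → NEW=0, ERR=106216717/1048576
(2,2): OLD=3435170663/16777216 → NEW=255, ERR=-843019417/16777216
(2,3): OLD=13458782959/134217728 → NEW=0, ERR=13458782959/134217728
(2,4): OLD=125236148959/1073741824 → NEW=0, ERR=125236148959/1073741824
(2,5): OLD=5452788342709/34359738368 → NEW=255, ERR=-3308944941131/34359738368
(2,6): OLD=37444233351235/549755813888 → NEW=0, ERR=37444233351235/549755813888
(3,0): OLD=1652466055/16777216 → NEW=0, ERR=1652466055/16777216
(3,1): OLD=25692669819/134217728 → NEW=255, ERR=-8532850821/134217728
(3,2): OLD=108035955169/1073741824 → NEW=0, ERR=108035955169/1073741824
(3,3): OLD=953845366071/4294967296 → NEW=255, ERR=-141371294409/4294967296
(3,4): OLD=74908837510535/549755813888 → NEW=255, ERR=-65278895030905/549755813888
(3,5): OLD=255158455239429/4398046511104 → NEW=0, ERR=255158455239429/4398046511104
(3,6): OLD=11656426590468635/70368744177664 → NEW=255, ERR=-6287603174835685/70368744177664
(4,0): OLD=379802506121/2147483648 → NEW=255, ERR=-167805824119/2147483648
(4,1): OLD=4843618074101/34359738368 → NEW=255, ERR=-3918115209739/34359738368
(4,2): OLD=76640602216059/549755813888 → NEW=255, ERR=-63547130325381/549755813888
(4,3): OLD=339384254337209/4398046511104 → NEW=0, ERR=339384254337209/4398046511104
(4,4): OLD=5751753359719323/35184372088832 → NEW=255, ERR=-3220261522932837/35184372088832
(4,5): OLD=135009891545507291/1125899906842624 → NEW=0, ERR=135009891545507291/1125899906842624
(4,6): OLD=3515786102456481389/18014398509481984 → NEW=255, ERR=-1077885517461424531/18014398509481984
(5,0): OLD=80374304707759/549755813888 → NEW=255, ERR=-59813427833681/549755813888
(5,1): OLD=357155436838117/4398046511104 → NEW=0, ERR=357155436838117/4398046511104
(5,2): OLD=7274292848274707/35184372088832 → NEW=255, ERR=-1697722034377453/35184372088832
(5,3): OLD=47180528109925631/281474976710656 → NEW=255, ERR=-24595590951291649/281474976710656
(5,4): OLD=2656686174714558293/18014398509481984 → NEW=255, ERR=-1936985445203347627/18014398509481984
(5,5): OLD=25290999368868518021/144115188075855872 → NEW=255, ERR=-11458373590474729339/144115188075855872
(5,6): OLD=357431675137997330987/2305843009213693952 → NEW=255, ERR=-230558292211494626773/2305843009213693952
Output grid:
  Row 0: .......  (7 black, running=7)
  Row 1: ....#..  (6 black, running=13)
  Row 2: #.#..#.  (4 black, running=17)
  Row 3: .#.##.#  (3 black, running=20)
  Row 4: ###.#.#  (2 black, running=22)
  Row 5: #.#####  (1 black, running=23)

Answer: 23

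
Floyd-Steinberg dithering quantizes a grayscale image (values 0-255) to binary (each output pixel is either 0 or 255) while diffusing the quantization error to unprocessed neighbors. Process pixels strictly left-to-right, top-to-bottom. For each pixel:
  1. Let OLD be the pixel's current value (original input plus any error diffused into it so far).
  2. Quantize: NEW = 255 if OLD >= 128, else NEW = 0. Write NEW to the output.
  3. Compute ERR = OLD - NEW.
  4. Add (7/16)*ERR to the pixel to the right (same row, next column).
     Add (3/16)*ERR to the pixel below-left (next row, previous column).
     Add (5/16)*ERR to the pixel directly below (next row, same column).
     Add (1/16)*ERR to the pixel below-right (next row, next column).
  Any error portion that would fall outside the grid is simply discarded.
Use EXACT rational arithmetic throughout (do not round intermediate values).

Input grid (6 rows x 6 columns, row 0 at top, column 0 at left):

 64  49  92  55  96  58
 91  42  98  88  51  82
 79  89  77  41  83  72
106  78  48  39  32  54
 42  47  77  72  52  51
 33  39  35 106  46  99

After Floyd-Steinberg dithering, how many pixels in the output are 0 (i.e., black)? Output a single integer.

(0,0): OLD=64 → NEW=0, ERR=64
(0,1): OLD=77 → NEW=0, ERR=77
(0,2): OLD=2011/16 → NEW=0, ERR=2011/16
(0,3): OLD=28157/256 → NEW=0, ERR=28157/256
(0,4): OLD=590315/4096 → NEW=255, ERR=-454165/4096
(0,5): OLD=621933/65536 → NEW=0, ERR=621933/65536
(1,0): OLD=2007/16 → NEW=0, ERR=2007/16
(1,1): OLD=19009/128 → NEW=255, ERR=-13631/128
(1,2): OLD=475637/4096 → NEW=0, ERR=475637/4096
(1,3): OLD=2625377/16384 → NEW=255, ERR=-1552543/16384
(1,4): OLD=-17253037/1048576 → NEW=0, ERR=-17253037/1048576
(1,5): OLD=1188448853/16777216 → NEW=0, ERR=1188448853/16777216
(2,0): OLD=201179/2048 → NEW=0, ERR=201179/2048
(2,1): OLD=8408953/65536 → NEW=255, ERR=-8302727/65536
(2,2): OLD=35062635/1048576 → NEW=0, ERR=35062635/1048576
(2,3): OLD=253247251/8388608 → NEW=0, ERR=253247251/8388608
(2,4): OLD=26420903929/268435456 → NEW=0, ERR=26420903929/268435456
(2,5): OLD=584843103583/4294967296 → NEW=255, ERR=-510373556897/4294967296
(3,0): OLD=118429515/1048576 → NEW=0, ERR=118429515/1048576
(3,1): OLD=840801423/8388608 → NEW=0, ERR=840801423/8388608
(3,2): OLD=6713779501/67108864 → NEW=0, ERR=6713779501/67108864
(3,3): OLD=484247857079/4294967296 → NEW=0, ERR=484247857079/4294967296
(3,4): OLD=3150486245623/34359738368 → NEW=0, ERR=3150486245623/34359738368
(3,5): OLD=34707151096345/549755813888 → NEW=0, ERR=34707151096345/549755813888
(4,0): OLD=12896729445/134217728 → NEW=0, ERR=12896729445/134217728
(4,1): OLD=313914606337/2147483648 → NEW=255, ERR=-233693723903/2147483648
(4,2): OLD=6051330914163/68719476736 → NEW=0, ERR=6051330914163/68719476736
(4,3): OLD=186041809848095/1099511627776 → NEW=255, ERR=-94333655234785/1099511627776
(4,4): OLD=1090746244956111/17592186044416 → NEW=0, ERR=1090746244956111/17592186044416
(4,5): OLD=29156640660110409/281474976710656 → NEW=0, ERR=29156640660110409/281474976710656
(5,0): OLD=1464528550035/34359738368 → NEW=0, ERR=1464528550035/34359738368
(5,1): OLD=50750475577603/1099511627776 → NEW=0, ERR=50750475577603/1099511627776
(5,2): OLD=526217080694065/8796093022208 → NEW=0, ERR=526217080694065/8796093022208
(5,3): OLD=34478073691157707/281474976710656 → NEW=0, ERR=34478073691157707/281474976710656
(5,4): OLD=74886538066732739/562949953421312 → NEW=255, ERR=-68665700055701821/562949953421312
(5,5): OLD=737523112269145103/9007199254740992 → NEW=0, ERR=737523112269145103/9007199254740992
Output grid:
  Row 0: ....#.  (5 black, running=5)
  Row 1: .#.#..  (4 black, running=9)
  Row 2: .#...#  (4 black, running=13)
  Row 3: ......  (6 black, running=19)
  Row 4: .#.#..  (4 black, running=23)
  Row 5: ....#.  (5 black, running=28)

Answer: 28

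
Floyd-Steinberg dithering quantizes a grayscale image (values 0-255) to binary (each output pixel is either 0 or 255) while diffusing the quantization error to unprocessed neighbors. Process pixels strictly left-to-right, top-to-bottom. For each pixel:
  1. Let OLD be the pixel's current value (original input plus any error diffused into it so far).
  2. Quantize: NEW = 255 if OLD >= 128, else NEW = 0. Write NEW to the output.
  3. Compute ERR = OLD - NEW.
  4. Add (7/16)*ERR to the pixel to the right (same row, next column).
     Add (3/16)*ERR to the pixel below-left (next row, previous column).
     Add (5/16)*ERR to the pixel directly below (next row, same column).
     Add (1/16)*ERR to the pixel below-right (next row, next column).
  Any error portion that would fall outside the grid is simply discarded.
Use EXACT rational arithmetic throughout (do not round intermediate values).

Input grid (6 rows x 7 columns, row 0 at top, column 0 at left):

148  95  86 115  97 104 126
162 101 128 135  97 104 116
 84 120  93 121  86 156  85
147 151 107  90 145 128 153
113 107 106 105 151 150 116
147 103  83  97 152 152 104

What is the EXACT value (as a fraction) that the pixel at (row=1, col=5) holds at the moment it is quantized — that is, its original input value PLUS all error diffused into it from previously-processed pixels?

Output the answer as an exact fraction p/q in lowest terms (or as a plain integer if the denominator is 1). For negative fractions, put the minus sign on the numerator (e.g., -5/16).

(0,0): OLD=148 → NEW=255, ERR=-107
(0,1): OLD=771/16 → NEW=0, ERR=771/16
(0,2): OLD=27413/256 → NEW=0, ERR=27413/256
(0,3): OLD=662931/4096 → NEW=255, ERR=-381549/4096
(0,4): OLD=3686149/65536 → NEW=0, ERR=3686149/65536
(0,5): OLD=134854947/1048576 → NEW=255, ERR=-132531933/1048576
(0,6): OLD=1186205685/16777216 → NEW=0, ERR=1186205685/16777216
(1,0): OLD=35225/256 → NEW=255, ERR=-30055/256
(1,1): OLD=159919/2048 → NEW=0, ERR=159919/2048
(1,2): OLD=11873243/65536 → NEW=255, ERR=-4838437/65536
(1,3): OLD=23810239/262144 → NEW=0, ERR=23810239/262144
(1,4): OLD=2093696221/16777216 → NEW=0, ERR=2093696221/16777216
(1,5): OLD=18236438765/134217728 → NEW=255, ERR=-15989081875/134217728
Target (1,5): original=104, with diffused error = 18236438765/134217728

Answer: 18236438765/134217728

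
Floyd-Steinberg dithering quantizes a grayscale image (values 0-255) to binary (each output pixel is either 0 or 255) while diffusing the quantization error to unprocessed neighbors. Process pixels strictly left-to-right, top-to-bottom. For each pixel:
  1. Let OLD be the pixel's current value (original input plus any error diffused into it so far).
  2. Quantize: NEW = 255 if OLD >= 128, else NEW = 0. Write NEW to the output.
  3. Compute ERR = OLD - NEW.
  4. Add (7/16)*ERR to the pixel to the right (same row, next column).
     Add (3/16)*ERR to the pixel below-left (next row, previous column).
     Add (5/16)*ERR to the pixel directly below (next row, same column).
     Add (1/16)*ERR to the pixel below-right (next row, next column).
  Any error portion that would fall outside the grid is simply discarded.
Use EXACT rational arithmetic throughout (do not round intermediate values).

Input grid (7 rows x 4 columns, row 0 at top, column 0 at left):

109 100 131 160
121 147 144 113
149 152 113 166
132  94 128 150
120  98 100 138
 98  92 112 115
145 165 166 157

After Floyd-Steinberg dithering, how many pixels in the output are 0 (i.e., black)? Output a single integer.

Answer: 14

Derivation:
(0,0): OLD=109 → NEW=0, ERR=109
(0,1): OLD=2363/16 → NEW=255, ERR=-1717/16
(0,2): OLD=21517/256 → NEW=0, ERR=21517/256
(0,3): OLD=805979/4096 → NEW=255, ERR=-238501/4096
(1,0): OLD=34545/256 → NEW=255, ERR=-30735/256
(1,1): OLD=171031/2048 → NEW=0, ERR=171031/2048
(1,2): OLD=12397923/65536 → NEW=255, ERR=-4313757/65536
(1,3): OLD=74721061/1048576 → NEW=0, ERR=74721061/1048576
(2,0): OLD=4166125/32768 → NEW=0, ERR=4166125/32768
(2,1): OLD=224264831/1048576 → NEW=255, ERR=-43122049/1048576
(2,2): OLD=195075195/2097152 → NEW=0, ERR=195075195/2097152
(2,3): OLD=7544732463/33554432 → NEW=255, ERR=-1011647697/33554432
(3,0): OLD=2751806365/16777216 → NEW=255, ERR=-1526383715/16777216
(3,1): OLD=17913343619/268435456 → NEW=0, ERR=17913343619/268435456
(3,2): OLD=764678554749/4294967296 → NEW=255, ERR=-330538105731/4294967296
(3,3): OLD=7746214243563/68719476736 → NEW=0, ERR=7746214243563/68719476736
(4,0): OLD=447025409177/4294967296 → NEW=0, ERR=447025409177/4294967296
(4,1): OLD=4957192762827/34359738368 → NEW=255, ERR=-3804540521013/34359738368
(4,2): OLD=58069005722091/1099511627776 → NEW=0, ERR=58069005722091/1099511627776
(4,3): OLD=3369284098601949/17592186044416 → NEW=255, ERR=-1116723342724131/17592186044416
(5,0): OLD=60343464565065/549755813888 → NEW=0, ERR=60343464565065/549755813888
(5,1): OLD=2143208658550687/17592186044416 → NEW=0, ERR=2143208658550687/17592186044416
(5,2): OLD=1433596365133891/8796093022208 → NEW=255, ERR=-809407355529149/8796093022208
(5,3): OLD=16383406722250155/281474976710656 → NEW=0, ERR=16383406722250155/281474976710656
(6,0): OLD=56898451929107581/281474976710656 → NEW=255, ERR=-14877667132109699/281474976710656
(6,1): OLD=763599709001933883/4503599627370496 → NEW=255, ERR=-384818195977542597/4503599627370496
(6,2): OLD=8530815347555601069/72057594037927936 → NEW=0, ERR=8530815347555601069/72057594037927936
(6,3): OLD=255064479204149592507/1152921504606846976 → NEW=255, ERR=-38930504470596386373/1152921504606846976
Output grid:
  Row 0: .#.#  (2 black, running=2)
  Row 1: #.#.  (2 black, running=4)
  Row 2: .#.#  (2 black, running=6)
  Row 3: #.#.  (2 black, running=8)
  Row 4: .#.#  (2 black, running=10)
  Row 5: ..#.  (3 black, running=13)
  Row 6: ##.#  (1 black, running=14)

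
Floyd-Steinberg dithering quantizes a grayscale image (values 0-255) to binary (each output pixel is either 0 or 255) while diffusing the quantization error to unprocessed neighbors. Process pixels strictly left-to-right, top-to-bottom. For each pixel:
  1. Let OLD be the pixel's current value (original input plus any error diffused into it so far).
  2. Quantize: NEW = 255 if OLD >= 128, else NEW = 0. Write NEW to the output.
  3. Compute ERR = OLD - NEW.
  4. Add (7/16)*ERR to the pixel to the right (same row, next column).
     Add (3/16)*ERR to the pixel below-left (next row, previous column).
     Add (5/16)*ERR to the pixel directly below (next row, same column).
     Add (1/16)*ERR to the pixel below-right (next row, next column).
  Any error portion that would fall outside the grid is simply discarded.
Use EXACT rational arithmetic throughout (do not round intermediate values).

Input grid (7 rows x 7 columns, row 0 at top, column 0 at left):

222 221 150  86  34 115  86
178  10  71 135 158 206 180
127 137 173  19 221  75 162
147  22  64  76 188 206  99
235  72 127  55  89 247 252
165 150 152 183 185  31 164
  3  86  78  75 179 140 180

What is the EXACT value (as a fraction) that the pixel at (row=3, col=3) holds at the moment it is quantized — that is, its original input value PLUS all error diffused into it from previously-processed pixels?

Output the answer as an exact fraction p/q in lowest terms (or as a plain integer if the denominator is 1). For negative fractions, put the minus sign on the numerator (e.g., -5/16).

Answer: 581968929519/4294967296

Derivation:
(0,0): OLD=222 → NEW=255, ERR=-33
(0,1): OLD=3305/16 → NEW=255, ERR=-775/16
(0,2): OLD=32975/256 → NEW=255, ERR=-32305/256
(0,3): OLD=126121/4096 → NEW=0, ERR=126121/4096
(0,4): OLD=3111071/65536 → NEW=0, ERR=3111071/65536
(0,5): OLD=142363737/1048576 → NEW=255, ERR=-125023143/1048576
(0,6): OLD=567678575/16777216 → NEW=0, ERR=567678575/16777216
(1,0): OLD=40603/256 → NEW=255, ERR=-24677/256
(1,1): OLD=-149571/2048 → NEW=0, ERR=-149571/2048
(1,2): OLD=154625/65536 → NEW=0, ERR=154625/65536
(1,3): OLD=38448237/262144 → NEW=255, ERR=-28398483/262144
(1,4): OLD=1761745831/16777216 → NEW=0, ERR=1761745831/16777216
(1,5): OLD=30063771607/134217728 → NEW=255, ERR=-4161749033/134217728
(1,6): OLD=364118994105/2147483648 → NEW=255, ERR=-183489336135/2147483648
(2,0): OLD=2725743/32768 → NEW=0, ERR=2725743/32768
(2,1): OLD=152030517/1048576 → NEW=255, ERR=-115356363/1048576
(2,2): OLD=1689971679/16777216 → NEW=0, ERR=1689971679/16777216
(2,3): OLD=6583691175/134217728 → NEW=0, ERR=6583691175/134217728
(2,4): OLD=282062143639/1073741824 → NEW=255, ERR=8257978519/1073741824
(2,5): OLD=2034687612189/34359738368 → NEW=0, ERR=2034687612189/34359738368
(2,6): OLD=87558700491931/549755813888 → NEW=255, ERR=-52629032049509/549755813888
(3,0): OLD=2556300543/16777216 → NEW=255, ERR=-1721889537/16777216
(3,1): OLD=-4455330157/134217728 → NEW=0, ERR=-4455330157/134217728
(3,2): OLD=89417984297/1073741824 → NEW=0, ERR=89417984297/1073741824
(3,3): OLD=581968929519/4294967296 → NEW=255, ERR=-513247730961/4294967296
Target (3,3): original=76, with diffused error = 581968929519/4294967296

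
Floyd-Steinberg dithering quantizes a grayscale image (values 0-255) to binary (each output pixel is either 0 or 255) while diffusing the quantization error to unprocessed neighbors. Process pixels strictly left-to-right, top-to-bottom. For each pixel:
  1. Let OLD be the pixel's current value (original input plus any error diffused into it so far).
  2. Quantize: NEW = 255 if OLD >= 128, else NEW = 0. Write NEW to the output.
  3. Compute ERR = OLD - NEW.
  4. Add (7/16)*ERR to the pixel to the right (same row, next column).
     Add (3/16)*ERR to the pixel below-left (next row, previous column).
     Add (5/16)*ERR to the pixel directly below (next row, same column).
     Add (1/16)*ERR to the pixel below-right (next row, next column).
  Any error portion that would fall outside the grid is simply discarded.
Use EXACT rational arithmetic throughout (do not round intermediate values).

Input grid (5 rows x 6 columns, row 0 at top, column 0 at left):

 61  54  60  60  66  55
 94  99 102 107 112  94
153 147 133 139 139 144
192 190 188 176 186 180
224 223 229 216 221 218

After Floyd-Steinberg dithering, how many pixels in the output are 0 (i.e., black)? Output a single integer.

Answer: 12

Derivation:
(0,0): OLD=61 → NEW=0, ERR=61
(0,1): OLD=1291/16 → NEW=0, ERR=1291/16
(0,2): OLD=24397/256 → NEW=0, ERR=24397/256
(0,3): OLD=416539/4096 → NEW=0, ERR=416539/4096
(0,4): OLD=7241149/65536 → NEW=0, ERR=7241149/65536
(0,5): OLD=108359723/1048576 → NEW=0, ERR=108359723/1048576
(1,0): OLD=32817/256 → NEW=255, ERR=-32463/256
(1,1): OLD=185175/2048 → NEW=0, ERR=185175/2048
(1,2): OLD=12808995/65536 → NEW=255, ERR=-3902685/65536
(1,3): OLD=36542759/262144 → NEW=255, ERR=-30303961/262144
(1,4): OLD=2041542357/16777216 → NEW=0, ERR=2041542357/16777216
(1,5): OLD=50046241347/268435456 → NEW=255, ERR=-18404799933/268435456
(2,0): OLD=4270509/32768 → NEW=255, ERR=-4085331/32768
(2,1): OLD=106555455/1048576 → NEW=0, ERR=106555455/1048576
(2,2): OLD=2396205181/16777216 → NEW=255, ERR=-1881984899/16777216
(2,3): OLD=9783453141/134217728 → NEW=0, ERR=9783453141/134217728
(2,4): OLD=811046530815/4294967296 → NEW=255, ERR=-284170129665/4294967296
(2,5): OLD=6956664591081/68719476736 → NEW=0, ERR=6956664591081/68719476736
(3,0): OLD=2887238877/16777216 → NEW=255, ERR=-1390951203/16777216
(3,1): OLD=21026435225/134217728 → NEW=255, ERR=-13199085415/134217728
(3,2): OLD=139521694811/1073741824 → NEW=255, ERR=-134282470309/1073741824
(3,3): OLD=8565772716305/68719476736 → NEW=0, ERR=8565772716305/68719476736
(3,4): OLD=133807541594353/549755813888 → NEW=255, ERR=-6380190947087/549755813888
(3,5): OLD=1780528214413951/8796093022208 → NEW=255, ERR=-462475506249089/8796093022208
(4,0): OLD=385801032787/2147483648 → NEW=255, ERR=-161807297453/2147483648
(4,1): OLD=4489907164855/34359738368 → NEW=255, ERR=-4271826118985/34359738368
(4,2): OLD=167951593012469/1099511627776 → NEW=255, ERR=-112423872070411/1099511627776
(4,3): OLD=3522420503126441/17592186044416 → NEW=255, ERR=-963586938199639/17592186044416
(4,4): OLD=53858015512003129/281474976710656 → NEW=255, ERR=-17918103549214151/281474976710656
(4,5): OLD=779095255157506287/4503599627370496 → NEW=255, ERR=-369322649821970193/4503599627370496
Output grid:
  Row 0: ......  (6 black, running=6)
  Row 1: #.##.#  (2 black, running=8)
  Row 2: #.#.#.  (3 black, running=11)
  Row 3: ###.##  (1 black, running=12)
  Row 4: ######  (0 black, running=12)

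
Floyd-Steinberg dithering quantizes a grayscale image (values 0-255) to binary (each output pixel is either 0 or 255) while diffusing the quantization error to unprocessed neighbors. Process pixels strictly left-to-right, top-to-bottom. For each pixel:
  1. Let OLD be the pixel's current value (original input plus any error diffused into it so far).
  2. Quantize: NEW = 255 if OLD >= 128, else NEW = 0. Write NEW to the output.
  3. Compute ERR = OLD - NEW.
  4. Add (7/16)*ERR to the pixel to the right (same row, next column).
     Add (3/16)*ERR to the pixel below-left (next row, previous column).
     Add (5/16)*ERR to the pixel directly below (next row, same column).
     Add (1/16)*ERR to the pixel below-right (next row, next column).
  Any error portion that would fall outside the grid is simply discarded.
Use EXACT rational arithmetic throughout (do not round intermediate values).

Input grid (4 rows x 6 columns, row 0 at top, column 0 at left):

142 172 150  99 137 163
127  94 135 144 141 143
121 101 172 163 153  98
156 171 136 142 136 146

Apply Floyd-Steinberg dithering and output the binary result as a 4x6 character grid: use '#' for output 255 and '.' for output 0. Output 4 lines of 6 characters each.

(0,0): OLD=142 → NEW=255, ERR=-113
(0,1): OLD=1961/16 → NEW=0, ERR=1961/16
(0,2): OLD=52127/256 → NEW=255, ERR=-13153/256
(0,3): OLD=313433/4096 → NEW=0, ERR=313433/4096
(0,4): OLD=11172463/65536 → NEW=255, ERR=-5539217/65536
(0,5): OLD=132143369/1048576 → NEW=0, ERR=132143369/1048576
(1,0): OLD=29355/256 → NEW=0, ERR=29355/256
(1,1): OLD=339501/2048 → NEW=255, ERR=-182739/2048
(1,2): OLD=6679089/65536 → NEW=0, ERR=6679089/65536
(1,3): OLD=50709597/262144 → NEW=255, ERR=-16137123/262144
(1,4): OLD=1947279607/16777216 → NEW=0, ERR=1947279607/16777216
(1,5): OLD=61170657425/268435456 → NEW=255, ERR=-7280383855/268435456
(2,0): OLD=4590911/32768 → NEW=255, ERR=-3764929/32768
(2,1): OLD=51511077/1048576 → NEW=0, ERR=51511077/1048576
(2,2): OLD=3493377967/16777216 → NEW=255, ERR=-784812113/16777216
(2,3): OLD=20324550391/134217728 → NEW=255, ERR=-13900970249/134217728
(2,4): OLD=579933215845/4294967296 → NEW=255, ERR=-515283444635/4294967296
(2,5): OLD=3043597478675/68719476736 → NEW=0, ERR=3043597478675/68719476736
(3,0): OLD=2169390287/16777216 → NEW=255, ERR=-2108799793/16777216
(3,1): OLD=15489835299/134217728 → NEW=0, ERR=15489835299/134217728
(3,2): OLD=166992322905/1073741824 → NEW=255, ERR=-106811842215/1073741824
(3,3): OLD=2796516639819/68719476736 → NEW=0, ERR=2796516639819/68719476736
(3,4): OLD=64950008977003/549755813888 → NEW=0, ERR=64950008977003/549755813888
(3,5): OLD=1794667262315109/8796093022208 → NEW=255, ERR=-448336458347931/8796093022208
Row 0: #.#.#.
Row 1: .#.#.#
Row 2: #.###.
Row 3: #.#..#

Answer: #.#.#.
.#.#.#
#.###.
#.#..#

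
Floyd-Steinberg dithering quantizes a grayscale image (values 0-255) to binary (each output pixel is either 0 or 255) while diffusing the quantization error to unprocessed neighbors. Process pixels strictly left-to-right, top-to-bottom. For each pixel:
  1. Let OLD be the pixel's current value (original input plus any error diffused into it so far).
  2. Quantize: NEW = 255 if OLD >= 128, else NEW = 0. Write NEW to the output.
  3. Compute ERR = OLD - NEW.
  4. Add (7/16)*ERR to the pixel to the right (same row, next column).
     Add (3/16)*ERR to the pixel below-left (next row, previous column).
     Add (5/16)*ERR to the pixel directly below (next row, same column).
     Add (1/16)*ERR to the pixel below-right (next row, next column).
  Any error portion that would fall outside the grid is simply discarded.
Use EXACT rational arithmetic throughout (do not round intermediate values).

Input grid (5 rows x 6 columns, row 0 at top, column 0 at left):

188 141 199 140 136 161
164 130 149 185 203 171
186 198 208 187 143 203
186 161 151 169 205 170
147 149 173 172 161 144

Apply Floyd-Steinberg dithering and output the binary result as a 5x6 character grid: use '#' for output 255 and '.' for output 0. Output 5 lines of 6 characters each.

(0,0): OLD=188 → NEW=255, ERR=-67
(0,1): OLD=1787/16 → NEW=0, ERR=1787/16
(0,2): OLD=63453/256 → NEW=255, ERR=-1827/256
(0,3): OLD=560651/4096 → NEW=255, ERR=-483829/4096
(0,4): OLD=5526093/65536 → NEW=0, ERR=5526093/65536
(0,5): OLD=207503387/1048576 → NEW=255, ERR=-59883493/1048576
(1,0): OLD=41985/256 → NEW=255, ERR=-23295/256
(1,1): OLD=244871/2048 → NEW=0, ERR=244871/2048
(1,2): OLD=12052883/65536 → NEW=255, ERR=-4658797/65536
(1,3): OLD=34694807/262144 → NEW=255, ERR=-32151913/262144
(1,4): OLD=2644098021/16777216 → NEW=255, ERR=-1634092059/16777216
(1,5): OLD=31087818931/268435456 → NEW=0, ERR=31087818931/268435456
(2,0): OLD=5897661/32768 → NEW=255, ERR=-2458179/32768
(2,1): OLD=192442991/1048576 → NEW=255, ERR=-74943889/1048576
(2,2): OLD=2331900941/16777216 → NEW=255, ERR=-1946289139/16777216
(2,3): OLD=10094932965/134217728 → NEW=0, ERR=10094932965/134217728
(2,4): OLD=685121917999/4294967296 → NEW=255, ERR=-410094742481/4294967296
(2,5): OLD=13148088527417/68719476736 → NEW=255, ERR=-4375378040263/68719476736
(3,0): OLD=2502421869/16777216 → NEW=255, ERR=-1775768211/16777216
(3,1): OLD=8847382377/134217728 → NEW=0, ERR=8847382377/134217728
(3,2): OLD=164521061515/1073741824 → NEW=255, ERR=-109283103605/1073741824
(3,3): OLD=8440319694817/68719476736 → NEW=0, ERR=8440319694817/68719476736
(3,4): OLD=121858506858305/549755813888 → NEW=255, ERR=-18329225683135/549755813888
(3,5): OLD=1139523985345327/8796093022208 → NEW=255, ERR=-1103479735317713/8796093022208
(4,0): OLD=271191514947/2147483648 → NEW=0, ERR=271191514947/2147483648
(4,1): OLD=6842735258983/34359738368 → NEW=255, ERR=-1918998024857/34359738368
(4,2): OLD=158229764965125/1099511627776 → NEW=255, ERR=-122145700117755/1099511627776
(4,3): OLD=2624180422210297/17592186044416 → NEW=255, ERR=-1861827019115783/17592186044416
(4,4): OLD=24891849437270409/281474976710656 → NEW=0, ERR=24891849437270409/281474976710656
(4,5): OLD=636819971201645087/4503599627370496 → NEW=255, ERR=-511597933777831393/4503599627370496
Row 0: #.##.#
Row 1: #.###.
Row 2: ###.##
Row 3: #.#.##
Row 4: .###.#

Answer: #.##.#
#.###.
###.##
#.#.##
.###.#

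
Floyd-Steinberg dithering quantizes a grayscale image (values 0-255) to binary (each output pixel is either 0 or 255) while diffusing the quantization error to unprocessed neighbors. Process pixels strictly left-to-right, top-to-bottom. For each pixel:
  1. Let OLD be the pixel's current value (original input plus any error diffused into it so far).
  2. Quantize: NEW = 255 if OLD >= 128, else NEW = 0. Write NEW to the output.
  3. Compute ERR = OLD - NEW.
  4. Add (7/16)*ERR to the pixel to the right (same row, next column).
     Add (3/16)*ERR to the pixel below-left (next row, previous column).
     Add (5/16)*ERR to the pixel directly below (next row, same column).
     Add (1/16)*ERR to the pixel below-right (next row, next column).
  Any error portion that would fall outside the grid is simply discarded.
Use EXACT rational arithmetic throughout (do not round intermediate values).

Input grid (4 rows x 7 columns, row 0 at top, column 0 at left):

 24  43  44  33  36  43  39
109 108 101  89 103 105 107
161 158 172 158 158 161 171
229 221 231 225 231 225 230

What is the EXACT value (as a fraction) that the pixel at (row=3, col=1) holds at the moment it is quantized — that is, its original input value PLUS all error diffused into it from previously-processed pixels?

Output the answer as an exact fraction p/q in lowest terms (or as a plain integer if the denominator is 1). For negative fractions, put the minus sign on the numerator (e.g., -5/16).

Answer: 2155179449/16777216

Derivation:
(0,0): OLD=24 → NEW=0, ERR=24
(0,1): OLD=107/2 → NEW=0, ERR=107/2
(0,2): OLD=2157/32 → NEW=0, ERR=2157/32
(0,3): OLD=31995/512 → NEW=0, ERR=31995/512
(0,4): OLD=518877/8192 → NEW=0, ERR=518877/8192
(0,5): OLD=9268235/131072 → NEW=0, ERR=9268235/131072
(0,6): OLD=146666573/2097152 → NEW=0, ERR=146666573/2097152
(1,0): OLD=4049/32 → NEW=0, ERR=4049/32
(1,1): OLD=49719/256 → NEW=255, ERR=-15561/256
(1,2): OLD=905475/8192 → NEW=0, ERR=905475/8192
(1,3): OLD=5668039/32768 → NEW=255, ERR=-2687801/32768
(1,4): OLD=218253813/2097152 → NEW=0, ERR=218253813/2097152
(1,5): OLD=3182641541/16777216 → NEW=255, ERR=-1095548539/16777216
(1,6): OLD=28106751019/268435456 → NEW=0, ERR=28106751019/268435456
(2,0): OLD=774733/4096 → NEW=255, ERR=-269747/4096
(2,1): OLD=18196127/131072 → NEW=255, ERR=-15227233/131072
(2,2): OLD=286336669/2097152 → NEW=255, ERR=-248437091/2097152
(2,3): OLD=1794503669/16777216 → NEW=0, ERR=1794503669/16777216
(2,4): OLD=29520840261/134217728 → NEW=255, ERR=-4704680379/134217728
(2,5): OLD=650237067351/4294967296 → NEW=255, ERR=-444979593129/4294967296
(2,6): OLD=10604253025489/68719476736 → NEW=255, ERR=-6919213542191/68719476736
(3,0): OLD=391406589/2097152 → NEW=255, ERR=-143367171/2097152
(3,1): OLD=2155179449/16777216 → NEW=255, ERR=-2123010631/16777216
Target (3,1): original=221, with diffused error = 2155179449/16777216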